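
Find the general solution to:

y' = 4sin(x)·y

Separating variables and integrating:
ln|y| = -4cos(x) + C

General solution: y = Ce^(-4cos(x))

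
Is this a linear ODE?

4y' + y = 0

Yes. Linear (y and its derivatives appear to the first power only, no products of y terms)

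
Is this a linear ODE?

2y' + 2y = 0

Yes. Linear (y and its derivatives appear to the first power only, no products of y terms)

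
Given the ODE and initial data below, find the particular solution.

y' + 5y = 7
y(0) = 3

General solution: y = 7/5 + Ce^(-5x)
Applying y(0) = 3: C = 3 - 7/5 = 8/5
Particular solution: y = 7/5 + (8/5)e^(-5x)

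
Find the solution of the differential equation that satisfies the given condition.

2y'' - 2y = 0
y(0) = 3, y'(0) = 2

General solution: y = C₁e^x + C₂e^(-x)
Applying ICs: C₁ = 5/2, C₂ = 1/2
Particular solution: y = (5/2)e^x + (1/2)e^(-x)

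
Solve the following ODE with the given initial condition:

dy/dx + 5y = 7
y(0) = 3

General solution: y = 7/5 + Ce^(-5x)
Applying y(0) = 3: C = 3 - 7/5 = 8/5
Particular solution: y = 7/5 + (8/5)e^(-5x)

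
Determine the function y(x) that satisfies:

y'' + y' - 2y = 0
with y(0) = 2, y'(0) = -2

General solution: y = C₁e^x + C₂e^(-2x)
Applying ICs: C₁ = 2/3, C₂ = 4/3
Particular solution: y = (2/3)e^x + (4/3)e^(-2x)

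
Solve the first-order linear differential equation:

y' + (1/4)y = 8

Using integrating factor method:

General solution: y = 32 + Ce^(-x/4)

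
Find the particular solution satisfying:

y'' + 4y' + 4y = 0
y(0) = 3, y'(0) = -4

General solution: y = (C₁ + C₂x)e^(-2x)
Repeated root r = -2
Applying ICs: C₁ = 3, C₂ = 2
Particular solution: y = (3 + 2x)e^(-2x)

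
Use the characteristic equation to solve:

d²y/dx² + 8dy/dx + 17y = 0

Characteristic equation: r² + 8r + 17 = 0
Roots: r = -4 ± i (complex conjugates)
General solution: y = e^(-4x)(C₁cos(x) + C₂sin(x))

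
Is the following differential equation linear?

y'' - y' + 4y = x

Yes. Linear (y and its derivatives appear to the first power only, no products of y terms)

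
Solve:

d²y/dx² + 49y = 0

Characteristic equation: r² + 49 = 0
Roots: r = ±7i (complex conjugates)
General solution: y = C₁cos(7x) + C₂sin(7x)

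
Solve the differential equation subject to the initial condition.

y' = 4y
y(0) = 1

General solution: y = Ce^(4x)
Applying IC y(0) = 1:
Particular solution: y = e^(4x)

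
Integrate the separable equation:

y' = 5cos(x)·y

Separating variables and integrating:
ln|y| = 5sin(x) + C

General solution: y = Ce^(5sin(x))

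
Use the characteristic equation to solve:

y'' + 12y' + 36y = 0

Characteristic equation: r² + 12r + 36 = 0
Factored: (r + 6)² = 0
Repeated root: r = -6
General solution: y = (C₁ + C₂x)e^(-6x)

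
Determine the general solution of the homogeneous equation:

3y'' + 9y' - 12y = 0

Characteristic equation: 3r² + 9r - 12 = 0
Divide by 3: r² + 3r - 4 = 0
Roots: r = 1, -4 (distinct real)
General solution: y = C₁e^x + C₂e^(-4x)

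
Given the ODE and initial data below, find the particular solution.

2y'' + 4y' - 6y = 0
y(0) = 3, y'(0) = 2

General solution: y = C₁e^x + C₂e^(-3x)
Applying ICs: C₁ = 11/4, C₂ = 1/4
Particular solution: y = (11/4)e^x + (1/4)e^(-3x)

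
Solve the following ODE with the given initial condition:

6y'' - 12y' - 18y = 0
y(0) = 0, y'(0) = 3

General solution: y = C₁e^(3x) + C₂e^(-x)
Applying ICs: C₁ = 3/4, C₂ = -3/4
Particular solution: y = (3/4)e^(3x) - (3/4)e^(-x)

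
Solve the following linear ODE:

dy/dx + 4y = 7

Using integrating factor method:

General solution: y = 7/4 + Ce^(-4x)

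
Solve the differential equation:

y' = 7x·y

Separating variables and integrating:
ln|y| = 7x^2/2 + C

General solution: y = Ce^(7x^2/2)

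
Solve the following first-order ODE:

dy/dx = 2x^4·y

Separating variables and integrating:
ln|y| = 2x^5/5 + C

General solution: y = Ce^(2x^5/5)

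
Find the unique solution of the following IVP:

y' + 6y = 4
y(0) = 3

General solution: y = 2/3 + Ce^(-6x)
Applying y(0) = 3: C = 3 - 2/3 = 7/3
Particular solution: y = 2/3 + (7/3)e^(-6x)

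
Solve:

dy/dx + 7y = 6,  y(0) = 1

General solution: y = 6/7 + Ce^(-7x)
Applying y(0) = 1: C = 1 - 6/7 = 1/7
Particular solution: y = 6/7 + (1/7)e^(-7x)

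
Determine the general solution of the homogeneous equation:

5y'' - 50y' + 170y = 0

Characteristic equation: 5r² - 50r + 170 = 0
Divide by 5: r² - 10r + 34 = 0
Roots: r = 5 ± 3i (complex conjugates)
General solution: y = e^(5x)(C₁cos(3x) + C₂sin(3x))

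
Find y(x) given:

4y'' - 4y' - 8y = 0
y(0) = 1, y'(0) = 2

General solution: y = C₁e^(2x) + C₂e^(-x)
Applying ICs: C₁ = 1, C₂ = 0
Particular solution: y = e^(2x)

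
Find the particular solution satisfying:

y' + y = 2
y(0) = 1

General solution: y = 2 + Ce^(-x)
Applying y(0) = 1: C = 1 - 2 = -1
Particular solution: y = 2 - e^(-x)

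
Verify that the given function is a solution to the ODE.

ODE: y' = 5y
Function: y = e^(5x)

Verification:
y = e^(5x)
y' = 5e^(5x)
5y = 5e^(5x)
y' = 5y ✓

Yes, it is a solution.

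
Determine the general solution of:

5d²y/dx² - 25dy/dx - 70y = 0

Characteristic equation: 5r² - 25r - 70 = 0
Divide by 5: r² - 5r - 14 = 0
Roots: r = 7, -2 (distinct real)
General solution: y = C₁e^(7x) + C₂e^(-2x)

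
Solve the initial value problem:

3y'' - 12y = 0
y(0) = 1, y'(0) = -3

General solution: y = C₁e^(2x) + C₂e^(-2x)
Applying ICs: C₁ = -1/4, C₂ = 5/4
Particular solution: y = -(1/4)e^(2x) + (5/4)e^(-2x)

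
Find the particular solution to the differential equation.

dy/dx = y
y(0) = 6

General solution: y = Ce^x
Applying IC y(0) = 6:
Particular solution: y = 6e^x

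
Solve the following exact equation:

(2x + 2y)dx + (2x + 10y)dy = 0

Verify exactness: ∂M/∂y = ∂N/∂x ✓
Find F(x,y) such that ∂F/∂x = M, ∂F/∂y = N
Solution: x² + 2xy + 5y² = C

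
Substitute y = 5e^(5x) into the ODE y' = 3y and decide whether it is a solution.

Verification:
y = 5e^(5x)
y' = 25e^(5x)
But 3y = 15e^(5x)
y' ≠ 3y — the derivative does not match

No, it is not a solution.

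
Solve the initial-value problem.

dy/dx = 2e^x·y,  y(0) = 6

General solution: y = Ce^(2e^x)
Applying IC y(0) = 6:
Particular solution: y = 6e^(2(e^x - 1))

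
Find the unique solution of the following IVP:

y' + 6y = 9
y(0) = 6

General solution: y = 3/2 + Ce^(-6x)
Applying y(0) = 6: C = 6 - 3/2 = 9/2
Particular solution: y = 3/2 + (9/2)e^(-6x)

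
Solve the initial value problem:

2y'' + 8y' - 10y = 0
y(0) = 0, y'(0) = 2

General solution: y = C₁e^x + C₂e^(-5x)
Applying ICs: C₁ = 1/3, C₂ = -1/3
Particular solution: y = (1/3)e^x - (1/3)e^(-5x)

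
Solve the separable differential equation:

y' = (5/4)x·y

Separating variables and integrating:
ln|y| = 5x^2/8 + C

General solution: y = Ce^(5x^2/8)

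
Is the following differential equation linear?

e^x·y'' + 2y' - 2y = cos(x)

Yes. Linear (y and its derivatives appear to the first power only, no products of y terms)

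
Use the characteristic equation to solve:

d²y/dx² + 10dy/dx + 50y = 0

Characteristic equation: r² + 10r + 50 = 0
Roots: r = -5 ± 5i (complex conjugates)
General solution: y = e^(-5x)(C₁cos(5x) + C₂sin(5x))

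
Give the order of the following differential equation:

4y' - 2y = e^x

The order is 1 (highest derivative is of order 1).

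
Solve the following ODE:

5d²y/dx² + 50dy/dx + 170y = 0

Characteristic equation: 5r² + 50r + 170 = 0
Divide by 5: r² + 10r + 34 = 0
Roots: r = -5 ± 3i (complex conjugates)
General solution: y = e^(-5x)(C₁cos(3x) + C₂sin(3x))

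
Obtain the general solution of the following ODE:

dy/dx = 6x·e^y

Separating variables and integrating:
-e^(-y) = 3x² + C

General solution: y = -ln(C - 3x²)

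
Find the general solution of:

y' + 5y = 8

Using integrating factor method:

General solution: y = 8/5 + Ce^(-5x)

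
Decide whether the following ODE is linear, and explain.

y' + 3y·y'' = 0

Nonlinear (y·y'' term)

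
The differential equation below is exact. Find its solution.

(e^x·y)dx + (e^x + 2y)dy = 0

Verify exactness: ∂M/∂y = ∂N/∂x ✓
Find F(x,y) such that ∂F/∂x = M, ∂F/∂y = N
Solution: e^x·y + y² = C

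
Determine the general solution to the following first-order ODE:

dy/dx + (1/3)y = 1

Using integrating factor method:

General solution: y = 3 + Ce^(-x/3)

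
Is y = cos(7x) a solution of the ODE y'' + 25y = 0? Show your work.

Verification:
y'' = -49cos(7x)
y'' + 25y ≠ 0 (frequency mismatch: got 49 instead of 25)

No, it is not a solution.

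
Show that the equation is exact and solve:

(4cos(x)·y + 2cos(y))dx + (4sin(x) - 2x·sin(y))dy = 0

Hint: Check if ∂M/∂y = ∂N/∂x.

Verify exactness: ∂M/∂y = ∂N/∂x ✓
Find F(x,y) such that ∂F/∂x = M, ∂F/∂y = N
Solution: 4sin(x)·y + 2x·cos(y) = C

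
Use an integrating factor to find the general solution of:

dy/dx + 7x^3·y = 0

Using integrating factor method:

General solution: y = Ce^(-7x^4/4)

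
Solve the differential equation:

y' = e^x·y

Separating variables and integrating:
ln|y| = e^x + C

General solution: y = Ce^(e^x)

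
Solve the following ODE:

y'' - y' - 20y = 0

Characteristic equation: r² - r - 20 = 0
Roots: r = 5, -4 (distinct real)
General solution: y = C₁e^(5x) + C₂e^(-4x)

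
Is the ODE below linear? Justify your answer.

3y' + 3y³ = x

No. Nonlinear (y³ term)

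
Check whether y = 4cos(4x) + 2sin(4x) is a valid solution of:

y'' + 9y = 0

Verification:
y'' = -64cos(4x) - 32sin(4x)
y'' + 9y ≠ 0 (frequency mismatch: got 16 instead of 9)

No, it is not a solution.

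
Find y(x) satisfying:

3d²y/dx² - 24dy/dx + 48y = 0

Characteristic equation: 3r² - 24r + 48 = 0
Divide by 3: r² - 8r + 16 = 0
Factored: (r - 4)² = 0
Repeated root: r = 4
General solution: y = (C₁ + C₂x)e^(4x)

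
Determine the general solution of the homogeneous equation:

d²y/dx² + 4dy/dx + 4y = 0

Characteristic equation: r² + 4r + 4 = 0
Factored: (r + 2)² = 0
Repeated root: r = -2
General solution: y = (C₁ + C₂x)e^(-2x)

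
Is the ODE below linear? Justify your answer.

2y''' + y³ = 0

No. Nonlinear (y³ term)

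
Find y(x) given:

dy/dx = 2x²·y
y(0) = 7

General solution: y = Ce^(2x³/3)
Applying IC y(0) = 7:
Particular solution: y = 7e^(2x³/3)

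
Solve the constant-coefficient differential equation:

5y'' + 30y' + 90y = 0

Characteristic equation: 5r² + 30r + 90 = 0
Divide by 5: r² + 6r + 18 = 0
Roots: r = -3 ± 3i (complex conjugates)
General solution: y = e^(-3x)(C₁cos(3x) + C₂sin(3x))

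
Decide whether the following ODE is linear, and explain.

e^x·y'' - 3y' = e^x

Linear (y and its derivatives appear to the first power only, no products of y terms)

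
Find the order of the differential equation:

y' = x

The order is 1 (highest derivative is of order 1).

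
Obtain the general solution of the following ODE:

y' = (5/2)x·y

Separating variables and integrating:
ln|y| = 5x^2/4 + C

General solution: y = Ce^(5x^2/4)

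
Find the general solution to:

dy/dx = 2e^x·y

Separating variables and integrating:
ln|y| = 2e^x + C

General solution: y = Ce^(2e^x)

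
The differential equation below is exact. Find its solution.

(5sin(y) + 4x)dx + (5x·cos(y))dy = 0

Verify exactness: ∂M/∂y = ∂N/∂x ✓
Find F(x,y) such that ∂F/∂x = M, ∂F/∂y = N
Solution: 5x·sin(y) + 2x² = C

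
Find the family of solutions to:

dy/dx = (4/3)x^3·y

Separating variables and integrating:
ln|y| = x^4/3 + C

General solution: y = Ce^(x^4/3)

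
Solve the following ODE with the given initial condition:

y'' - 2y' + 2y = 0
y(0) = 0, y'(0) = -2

General solution: y = e^x(C₁cos(x) + C₂sin(x))
Complex roots r = 1 ± i
Applying ICs: C₁ = 0, C₂ = -2
Particular solution: y = e^x(-2sin(x))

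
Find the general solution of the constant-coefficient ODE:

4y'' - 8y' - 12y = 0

Characteristic equation: 4r² - 8r - 12 = 0
Divide by 4: r² - 2r - 3 = 0
Roots: r = 3, -1 (distinct real)
General solution: y = C₁e^(3x) + C₂e^(-x)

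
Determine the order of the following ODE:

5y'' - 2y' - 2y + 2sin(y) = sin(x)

The order is 2 (highest derivative is of order 2).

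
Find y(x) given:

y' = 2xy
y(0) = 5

General solution: y = Ce^(x²)
Applying IC y(0) = 5:
Particular solution: y = 5e^(x²)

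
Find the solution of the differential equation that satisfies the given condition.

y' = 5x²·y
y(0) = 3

General solution: y = Ce^(5x³/3)
Applying IC y(0) = 3:
Particular solution: y = 3e^(5x³/3)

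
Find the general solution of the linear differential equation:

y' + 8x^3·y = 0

Using integrating factor method:

General solution: y = Ce^(-2x^4)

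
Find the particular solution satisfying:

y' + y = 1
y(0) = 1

General solution: y = 1 + Ce^(-x)
Applying y(0) = 1: C = 1 - 1 = 0
Particular solution: y = 1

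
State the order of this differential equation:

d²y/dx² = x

The order is 2 (highest derivative is of order 2).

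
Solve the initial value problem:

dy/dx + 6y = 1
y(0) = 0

General solution: y = 1/6 + Ce^(-6x)
Applying y(0) = 0: C = 0 - 1/6 = -1/6
Particular solution: y = 1/6 - (1/6)e^(-6x)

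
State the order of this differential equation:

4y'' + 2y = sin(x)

The order is 2 (highest derivative is of order 2).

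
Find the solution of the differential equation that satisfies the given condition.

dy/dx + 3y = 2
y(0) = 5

General solution: y = 2/3 + Ce^(-3x)
Applying y(0) = 5: C = 5 - 2/3 = 13/3
Particular solution: y = 2/3 + (13/3)e^(-3x)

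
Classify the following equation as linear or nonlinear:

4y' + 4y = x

Linear (y and its derivatives appear to the first power only, no products of y terms)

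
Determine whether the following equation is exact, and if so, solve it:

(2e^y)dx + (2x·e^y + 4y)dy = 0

Verify exactness: ∂M/∂y = ∂N/∂x ✓
Find F(x,y) such that ∂F/∂x = M, ∂F/∂y = N
Solution: 2x·e^y + 2y² = C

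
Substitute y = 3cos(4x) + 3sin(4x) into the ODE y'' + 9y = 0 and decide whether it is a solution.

Verification:
y'' = -48cos(4x) - 48sin(4x)
y'' + 9y ≠ 0 (frequency mismatch: got 16 instead of 9)

No, it is not a solution.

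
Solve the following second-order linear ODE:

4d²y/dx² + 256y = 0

Characteristic equation: 4r² + 256 = 0
Divide by 4: r² + 64 = 0
Roots: r = ±8i (complex conjugates)
General solution: y = C₁cos(8x) + C₂sin(8x)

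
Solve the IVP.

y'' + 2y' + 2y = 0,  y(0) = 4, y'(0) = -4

General solution: y = e^(-x)(C₁cos(x) + C₂sin(x))
Complex roots r = -1 ± i
Applying ICs: C₁ = 4, C₂ = 0
Particular solution: y = e^(-x)(4cos(x))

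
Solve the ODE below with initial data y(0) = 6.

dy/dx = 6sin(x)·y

General solution: y = Ce^(-6cos(x))
Applying IC y(0) = 6:
Particular solution: y = 6e^(6(1-cos(x)))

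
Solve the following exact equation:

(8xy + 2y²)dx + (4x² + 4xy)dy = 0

Verify exactness: ∂M/∂y = ∂N/∂x ✓
Find F(x,y) such that ∂F/∂x = M, ∂F/∂y = N
Solution: 4x²y + 2xy² = C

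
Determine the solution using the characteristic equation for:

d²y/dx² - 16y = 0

Characteristic equation: r² - 16 = 0
Roots: r = 4, -4 (distinct real)
General solution: y = C₁e^(4x) + C₂e^(-4x)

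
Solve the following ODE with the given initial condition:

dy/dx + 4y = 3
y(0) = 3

General solution: y = 3/4 + Ce^(-4x)
Applying y(0) = 3: C = 3 - 3/4 = 9/4
Particular solution: y = 3/4 + (9/4)e^(-4x)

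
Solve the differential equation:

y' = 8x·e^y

Separating variables and integrating:
-e^(-y) = 4x² + C

General solution: y = -ln(C - 4x²)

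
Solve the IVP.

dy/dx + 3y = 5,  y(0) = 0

General solution: y = 5/3 + Ce^(-3x)
Applying y(0) = 0: C = 0 - 5/3 = -5/3
Particular solution: y = 5/3 - (5/3)e^(-3x)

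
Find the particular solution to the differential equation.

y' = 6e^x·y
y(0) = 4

General solution: y = Ce^(6e^x)
Applying IC y(0) = 4:
Particular solution: y = 4e^(6(e^x - 1))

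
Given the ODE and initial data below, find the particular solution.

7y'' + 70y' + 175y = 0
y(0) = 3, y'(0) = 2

General solution: y = (C₁ + C₂x)e^(-5x)
Repeated root r = -5
Applying ICs: C₁ = 3, C₂ = 17
Particular solution: y = (3 + 17x)e^(-5x)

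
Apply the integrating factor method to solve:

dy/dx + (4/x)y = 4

Using integrating factor method:

General solution: y = (4/5)x + Cx^(-4)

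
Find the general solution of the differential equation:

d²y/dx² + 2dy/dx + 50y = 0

Characteristic equation: r² + 2r + 50 = 0
Roots: r = -1 ± 7i (complex conjugates)
General solution: y = e^(-x)(C₁cos(7x) + C₂sin(7x))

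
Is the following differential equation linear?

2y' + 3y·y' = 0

No. Nonlinear (product y·y')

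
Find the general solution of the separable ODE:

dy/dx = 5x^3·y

Separating variables and integrating:
ln|y| = 5x^4/4 + C

General solution: y = Ce^(5x^4/4)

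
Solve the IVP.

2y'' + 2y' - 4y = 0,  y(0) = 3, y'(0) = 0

General solution: y = C₁e^x + C₂e^(-2x)
Applying ICs: C₁ = 2, C₂ = 1
Particular solution: y = 2e^x + e^(-2x)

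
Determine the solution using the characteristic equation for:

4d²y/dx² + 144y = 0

Characteristic equation: 4r² + 144 = 0
Divide by 4: r² + 36 = 0
Roots: r = ±6i (complex conjugates)
General solution: y = C₁cos(6x) + C₂sin(6x)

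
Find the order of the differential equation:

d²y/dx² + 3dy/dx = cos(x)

The order is 2 (highest derivative is of order 2).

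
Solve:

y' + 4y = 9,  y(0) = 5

General solution: y = 9/4 + Ce^(-4x)
Applying y(0) = 5: C = 5 - 9/4 = 11/4
Particular solution: y = 9/4 + (11/4)e^(-4x)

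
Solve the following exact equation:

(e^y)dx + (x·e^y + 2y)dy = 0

Verify exactness: ∂M/∂y = ∂N/∂x ✓
Find F(x,y) such that ∂F/∂x = M, ∂F/∂y = N
Solution: x·e^y + y² = C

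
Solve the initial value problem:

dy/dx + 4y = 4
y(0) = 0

General solution: y = 1 + Ce^(-4x)
Applying y(0) = 0: C = 0 - 1 = -1
Particular solution: y = 1 - e^(-4x)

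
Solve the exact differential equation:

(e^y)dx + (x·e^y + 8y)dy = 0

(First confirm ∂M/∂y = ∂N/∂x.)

Verify exactness: ∂M/∂y = ∂N/∂x ✓
Find F(x,y) such that ∂F/∂x = M, ∂F/∂y = N
Solution: x·e^y + 4y² = C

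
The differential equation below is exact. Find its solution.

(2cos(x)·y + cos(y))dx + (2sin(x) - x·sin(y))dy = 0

Verify exactness: ∂M/∂y = ∂N/∂x ✓
Find F(x,y) such that ∂F/∂x = M, ∂F/∂y = N
Solution: 2sin(x)·y + x·cos(y) = C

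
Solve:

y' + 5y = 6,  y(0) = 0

General solution: y = 6/5 + Ce^(-5x)
Applying y(0) = 0: C = 0 - 6/5 = -6/5
Particular solution: y = 6/5 - (6/5)e^(-5x)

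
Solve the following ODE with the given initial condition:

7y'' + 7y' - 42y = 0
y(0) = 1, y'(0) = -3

General solution: y = C₁e^(2x) + C₂e^(-3x)
Applying ICs: C₁ = 0, C₂ = 1
Particular solution: y = e^(-3x)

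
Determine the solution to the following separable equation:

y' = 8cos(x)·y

Separating variables and integrating:
ln|y| = 8sin(x) + C

General solution: y = Ce^(8sin(x))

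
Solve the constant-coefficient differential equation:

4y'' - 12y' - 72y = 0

Characteristic equation: 4r² - 12r - 72 = 0
Divide by 4: r² - 3r - 18 = 0
Roots: r = 6, -3 (distinct real)
General solution: y = C₁e^(6x) + C₂e^(-3x)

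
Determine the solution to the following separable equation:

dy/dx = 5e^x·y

Separating variables and integrating:
ln|y| = 5e^x + C

General solution: y = Ce^(5e^x)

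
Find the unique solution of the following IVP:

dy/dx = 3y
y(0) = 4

General solution: y = Ce^(3x)
Applying IC y(0) = 4:
Particular solution: y = 4e^(3x)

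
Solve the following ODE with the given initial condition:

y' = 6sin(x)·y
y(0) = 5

General solution: y = Ce^(-6cos(x))
Applying IC y(0) = 5:
Particular solution: y = 5e^(6(1-cos(x)))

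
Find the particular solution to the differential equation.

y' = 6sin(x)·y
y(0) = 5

General solution: y = Ce^(-6cos(x))
Applying IC y(0) = 5:
Particular solution: y = 5e^(6(1-cos(x)))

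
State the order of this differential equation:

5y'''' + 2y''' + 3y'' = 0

The order is 4 (highest derivative is of order 4).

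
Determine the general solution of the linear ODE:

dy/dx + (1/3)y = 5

Using integrating factor method:

General solution: y = 15 + Ce^(-x/3)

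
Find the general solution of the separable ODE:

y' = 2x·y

Separating variables and integrating:
ln|y| = x^2 + C

General solution: y = Ce^(x^2)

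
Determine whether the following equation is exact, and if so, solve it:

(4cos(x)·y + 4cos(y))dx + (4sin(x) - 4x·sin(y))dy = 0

Verify exactness: ∂M/∂y = ∂N/∂x ✓
Find F(x,y) such that ∂F/∂x = M, ∂F/∂y = N
Solution: 4sin(x)·y + 4x·cos(y) = C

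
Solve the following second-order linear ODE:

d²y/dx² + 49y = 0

Characteristic equation: r² + 49 = 0
Roots: r = ±7i (complex conjugates)
General solution: y = C₁cos(7x) + C₂sin(7x)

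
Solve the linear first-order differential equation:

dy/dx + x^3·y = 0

Using integrating factor method:

General solution: y = Ce^(-x^4/4)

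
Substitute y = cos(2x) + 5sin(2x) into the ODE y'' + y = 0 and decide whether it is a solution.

Verification:
y'' = -4cos(2x) - 20sin(2x)
y'' + y ≠ 0 (frequency mismatch: got 4 instead of 1)

No, it is not a solution.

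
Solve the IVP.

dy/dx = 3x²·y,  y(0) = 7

General solution: y = Ce^(x³)
Applying IC y(0) = 7:
Particular solution: y = 7e^(x³)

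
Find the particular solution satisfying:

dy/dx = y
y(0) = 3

General solution: y = Ce^x
Applying IC y(0) = 3:
Particular solution: y = 3e^x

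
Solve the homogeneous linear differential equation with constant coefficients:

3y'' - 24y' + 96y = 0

Characteristic equation: 3r² - 24r + 96 = 0
Divide by 3: r² - 8r + 32 = 0
Roots: r = 4 ± 4i (complex conjugates)
General solution: y = e^(4x)(C₁cos(4x) + C₂sin(4x))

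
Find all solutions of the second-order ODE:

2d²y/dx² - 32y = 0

Characteristic equation: 2r² - 32 = 0
Divide by 2: r² - 16 = 0
Roots: r = 4, -4 (distinct real)
General solution: y = C₁e^(4x) + C₂e^(-4x)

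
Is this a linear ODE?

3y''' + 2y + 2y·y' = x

No. Nonlinear (product y·y')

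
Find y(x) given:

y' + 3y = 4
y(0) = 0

General solution: y = 4/3 + Ce^(-3x)
Applying y(0) = 0: C = 0 - 4/3 = -4/3
Particular solution: y = 4/3 - (4/3)e^(-3x)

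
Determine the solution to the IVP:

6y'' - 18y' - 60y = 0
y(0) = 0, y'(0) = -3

General solution: y = C₁e^(5x) + C₂e^(-2x)
Applying ICs: C₁ = -3/7, C₂ = 3/7
Particular solution: y = -(3/7)e^(5x) + (3/7)e^(-2x)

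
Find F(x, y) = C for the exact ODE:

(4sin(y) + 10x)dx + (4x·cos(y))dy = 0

Verify exactness: ∂M/∂y = ∂N/∂x ✓
Find F(x,y) such that ∂F/∂x = M, ∂F/∂y = N
Solution: 4x·sin(y) + 5x² = C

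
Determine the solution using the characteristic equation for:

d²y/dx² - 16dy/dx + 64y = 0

Characteristic equation: r² - 16r + 64 = 0
Factored: (r - 8)² = 0
Repeated root: r = 8
General solution: y = (C₁ + C₂x)e^(8x)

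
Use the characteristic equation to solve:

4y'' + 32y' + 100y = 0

Characteristic equation: 4r² + 32r + 100 = 0
Divide by 4: r² + 8r + 25 = 0
Roots: r = -4 ± 3i (complex conjugates)
General solution: y = e^(-4x)(C₁cos(3x) + C₂sin(3x))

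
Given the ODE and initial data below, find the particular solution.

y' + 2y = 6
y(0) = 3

General solution: y = 3 + Ce^(-2x)
Applying y(0) = 3: C = 3 - 3 = 0
Particular solution: y = 3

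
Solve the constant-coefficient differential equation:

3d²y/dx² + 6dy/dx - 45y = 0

Characteristic equation: 3r² + 6r - 45 = 0
Divide by 3: r² + 2r - 15 = 0
Roots: r = 3, -5 (distinct real)
General solution: y = C₁e^(3x) + C₂e^(-5x)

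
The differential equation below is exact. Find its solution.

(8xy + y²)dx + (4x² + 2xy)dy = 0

Verify exactness: ∂M/∂y = ∂N/∂x ✓
Find F(x,y) such that ∂F/∂x = M, ∂F/∂y = N
Solution: 4x²y + xy² = C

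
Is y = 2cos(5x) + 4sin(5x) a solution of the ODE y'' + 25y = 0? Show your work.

Verification:
y'' = -50cos(5x) - 100sin(5x)
y'' + 25y = 0 ✓

Yes, it is a solution.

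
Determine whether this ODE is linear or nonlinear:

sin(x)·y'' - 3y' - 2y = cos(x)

Linear (y and its derivatives appear to the first power only, no products of y terms)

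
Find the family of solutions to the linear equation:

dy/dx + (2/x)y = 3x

Using integrating factor method:

General solution: y = (3/4)x^2 + Cx^(-2)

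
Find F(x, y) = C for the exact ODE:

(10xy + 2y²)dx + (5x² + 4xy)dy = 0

Verify exactness: ∂M/∂y = ∂N/∂x ✓
Find F(x,y) such that ∂F/∂x = M, ∂F/∂y = N
Solution: 5x²y + 2xy² = C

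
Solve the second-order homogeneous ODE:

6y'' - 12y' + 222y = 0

Characteristic equation: 6r² - 12r + 222 = 0
Divide by 6: r² - 2r + 37 = 0
Roots: r = 1 ± 6i (complex conjugates)
General solution: y = e^x(C₁cos(6x) + C₂sin(6x))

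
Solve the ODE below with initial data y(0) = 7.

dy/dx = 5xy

General solution: y = Ce^(5x²/2)
Applying IC y(0) = 7:
Particular solution: y = 7e^(5x²/2)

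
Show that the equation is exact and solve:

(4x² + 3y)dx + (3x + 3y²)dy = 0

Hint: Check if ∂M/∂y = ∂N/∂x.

Verify exactness: ∂M/∂y = ∂N/∂x ✓
Find F(x,y) such that ∂F/∂x = M, ∂F/∂y = N
Solution: 4x³/3 + 3xy + y³ = C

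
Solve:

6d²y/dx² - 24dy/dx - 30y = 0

Characteristic equation: 6r² - 24r - 30 = 0
Divide by 6: r² - 4r - 5 = 0
Roots: r = 5, -1 (distinct real)
General solution: y = C₁e^(5x) + C₂e^(-x)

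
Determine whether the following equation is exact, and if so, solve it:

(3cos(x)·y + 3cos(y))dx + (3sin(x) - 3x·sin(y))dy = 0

Verify exactness: ∂M/∂y = ∂N/∂x ✓
Find F(x,y) such that ∂F/∂x = M, ∂F/∂y = N
Solution: 3sin(x)·y + 3x·cos(y) = C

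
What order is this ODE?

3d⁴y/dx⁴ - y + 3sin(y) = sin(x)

The order is 4 (highest derivative is of order 4).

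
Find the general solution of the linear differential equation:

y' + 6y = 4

Using integrating factor method:

General solution: y = 2/3 + Ce^(-6x)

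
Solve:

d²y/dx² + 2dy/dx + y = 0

Characteristic equation: r² + 2r + 1 = 0
Factored: (r + 1)² = 0
Repeated root: r = -1
General solution: y = (C₁ + C₂x)e^(-x)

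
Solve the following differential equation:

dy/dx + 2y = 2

Using integrating factor method:

General solution: y = 1 + Ce^(-2x)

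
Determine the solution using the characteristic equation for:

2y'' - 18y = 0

Characteristic equation: 2r² - 18 = 0
Divide by 2: r² - 9 = 0
Roots: r = 3, -3 (distinct real)
General solution: y = C₁e^(3x) + C₂e^(-3x)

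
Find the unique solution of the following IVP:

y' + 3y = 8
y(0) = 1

General solution: y = 8/3 + Ce^(-3x)
Applying y(0) = 1: C = 1 - 8/3 = -5/3
Particular solution: y = 8/3 - (5/3)e^(-3x)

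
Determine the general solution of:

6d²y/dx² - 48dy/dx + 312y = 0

Characteristic equation: 6r² - 48r + 312 = 0
Divide by 6: r² - 8r + 52 = 0
Roots: r = 4 ± 6i (complex conjugates)
General solution: y = e^(4x)(C₁cos(6x) + C₂sin(6x))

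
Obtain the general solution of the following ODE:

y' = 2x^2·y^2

Separating variables and integrating:
-1/y = 2x^3/3 + C

General solution: y^-1 = (-2/3)x^3 + C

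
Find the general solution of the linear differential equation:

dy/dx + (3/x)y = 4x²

Using integrating factor method:

General solution: y = (2/3)x^3 + Cx^(-3)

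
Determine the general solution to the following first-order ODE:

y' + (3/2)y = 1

Using integrating factor method:

General solution: y = 2/3 + Ce^(-3x/2)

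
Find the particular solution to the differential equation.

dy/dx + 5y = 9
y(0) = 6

General solution: y = 9/5 + Ce^(-5x)
Applying y(0) = 6: C = 6 - 9/5 = 21/5
Particular solution: y = 9/5 + (21/5)e^(-5x)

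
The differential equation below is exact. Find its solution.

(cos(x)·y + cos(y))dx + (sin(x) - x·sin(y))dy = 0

Verify exactness: ∂M/∂y = ∂N/∂x ✓
Find F(x,y) such that ∂F/∂x = M, ∂F/∂y = N
Solution: sin(x)·y + x·cos(y) = C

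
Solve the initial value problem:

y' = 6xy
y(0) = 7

General solution: y = Ce^(3x²)
Applying IC y(0) = 7:
Particular solution: y = 7e^(3x²)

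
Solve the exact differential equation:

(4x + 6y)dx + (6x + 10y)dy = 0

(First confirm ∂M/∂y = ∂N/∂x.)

Verify exactness: ∂M/∂y = ∂N/∂x ✓
Find F(x,y) such that ∂F/∂x = M, ∂F/∂y = N
Solution: 2x² + 6xy + 5y² = C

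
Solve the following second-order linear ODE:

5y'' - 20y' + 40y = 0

Characteristic equation: 5r² - 20r + 40 = 0
Divide by 5: r² - 4r + 8 = 0
Roots: r = 2 ± 2i (complex conjugates)
General solution: y = e^(2x)(C₁cos(2x) + C₂sin(2x))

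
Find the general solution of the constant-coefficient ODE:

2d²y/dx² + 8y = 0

Characteristic equation: 2r² + 8 = 0
Divide by 2: r² + 4 = 0
Roots: r = ±2i (complex conjugates)
General solution: y = C₁cos(2x) + C₂sin(2x)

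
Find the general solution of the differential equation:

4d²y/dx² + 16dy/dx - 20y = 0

Characteristic equation: 4r² + 16r - 20 = 0
Divide by 4: r² + 4r - 5 = 0
Roots: r = 1, -5 (distinct real)
General solution: y = C₁e^x + C₂e^(-5x)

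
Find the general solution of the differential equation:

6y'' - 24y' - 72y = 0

Characteristic equation: 6r² - 24r - 72 = 0
Divide by 6: r² - 4r - 12 = 0
Roots: r = 6, -2 (distinct real)
General solution: y = C₁e^(6x) + C₂e^(-2x)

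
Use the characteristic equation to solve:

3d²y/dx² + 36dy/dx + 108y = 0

Characteristic equation: 3r² + 36r + 108 = 0
Divide by 3: r² + 12r + 36 = 0
Factored: (r + 6)² = 0
Repeated root: r = -6
General solution: y = (C₁ + C₂x)e^(-6x)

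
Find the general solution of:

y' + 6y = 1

Using integrating factor method:

General solution: y = 1/6 + Ce^(-6x)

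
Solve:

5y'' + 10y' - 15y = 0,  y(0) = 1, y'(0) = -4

General solution: y = C₁e^x + C₂e^(-3x)
Applying ICs: C₁ = -1/4, C₂ = 5/4
Particular solution: y = -(1/4)e^x + (5/4)e^(-3x)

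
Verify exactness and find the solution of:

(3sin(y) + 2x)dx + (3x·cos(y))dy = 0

Verify exactness: ∂M/∂y = ∂N/∂x ✓
Find F(x,y) such that ∂F/∂x = M, ∂F/∂y = N
Solution: 3x·sin(y) + x² = C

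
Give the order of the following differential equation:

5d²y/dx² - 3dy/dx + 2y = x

The order is 2 (highest derivative is of order 2).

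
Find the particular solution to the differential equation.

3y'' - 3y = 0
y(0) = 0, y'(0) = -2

General solution: y = C₁e^x + C₂e^(-x)
Applying ICs: C₁ = -1, C₂ = 1
Particular solution: y = -e^x + e^(-x)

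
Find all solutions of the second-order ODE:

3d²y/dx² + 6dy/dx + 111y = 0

Characteristic equation: 3r² + 6r + 111 = 0
Divide by 3: r² + 2r + 37 = 0
Roots: r = -1 ± 6i (complex conjugates)
General solution: y = e^(-x)(C₁cos(6x) + C₂sin(6x))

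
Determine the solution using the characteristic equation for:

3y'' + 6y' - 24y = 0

Characteristic equation: 3r² + 6r - 24 = 0
Divide by 3: r² + 2r - 8 = 0
Roots: r = 2, -4 (distinct real)
General solution: y = C₁e^(2x) + C₂e^(-4x)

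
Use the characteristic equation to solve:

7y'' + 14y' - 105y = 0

Characteristic equation: 7r² + 14r - 105 = 0
Divide by 7: r² + 2r - 15 = 0
Roots: r = 3, -5 (distinct real)
General solution: y = C₁e^(3x) + C₂e^(-5x)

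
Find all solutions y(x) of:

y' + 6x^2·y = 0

Using integrating factor method:

General solution: y = Ce^(-2x^3)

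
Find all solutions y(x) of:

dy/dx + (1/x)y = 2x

Using integrating factor method:

General solution: y = (2/3)x^2 + C/x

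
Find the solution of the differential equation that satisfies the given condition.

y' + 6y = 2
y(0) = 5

General solution: y = 1/3 + Ce^(-6x)
Applying y(0) = 5: C = 5 - 1/3 = 14/3
Particular solution: y = 1/3 + (14/3)e^(-6x)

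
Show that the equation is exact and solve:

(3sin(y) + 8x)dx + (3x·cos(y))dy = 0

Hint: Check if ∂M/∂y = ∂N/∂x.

Verify exactness: ∂M/∂y = ∂N/∂x ✓
Find F(x,y) such that ∂F/∂x = M, ∂F/∂y = N
Solution: 3x·sin(y) + 4x² = C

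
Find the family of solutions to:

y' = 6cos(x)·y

Separating variables and integrating:
ln|y| = 6sin(x) + C

General solution: y = Ce^(6sin(x))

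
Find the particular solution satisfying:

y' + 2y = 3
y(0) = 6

General solution: y = 3/2 + Ce^(-2x)
Applying y(0) = 6: C = 6 - 3/2 = 9/2
Particular solution: y = 3/2 + (9/2)e^(-2x)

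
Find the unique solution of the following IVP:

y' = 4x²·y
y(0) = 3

General solution: y = Ce^(4x³/3)
Applying IC y(0) = 3:
Particular solution: y = 3e^(4x³/3)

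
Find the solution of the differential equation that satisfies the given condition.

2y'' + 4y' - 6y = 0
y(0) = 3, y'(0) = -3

General solution: y = C₁e^x + C₂e^(-3x)
Applying ICs: C₁ = 3/2, C₂ = 3/2
Particular solution: y = (3/2)e^x + (3/2)e^(-3x)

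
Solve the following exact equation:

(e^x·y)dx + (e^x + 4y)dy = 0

Verify exactness: ∂M/∂y = ∂N/∂x ✓
Find F(x,y) such that ∂F/∂x = M, ∂F/∂y = N
Solution: e^x·y + 2y² = C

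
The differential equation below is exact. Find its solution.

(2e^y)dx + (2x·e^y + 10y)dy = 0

Verify exactness: ∂M/∂y = ∂N/∂x ✓
Find F(x,y) such that ∂F/∂x = M, ∂F/∂y = N
Solution: 2x·e^y + 5y² = C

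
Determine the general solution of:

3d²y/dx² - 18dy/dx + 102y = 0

Characteristic equation: 3r² - 18r + 102 = 0
Divide by 3: r² - 6r + 34 = 0
Roots: r = 3 ± 5i (complex conjugates)
General solution: y = e^(3x)(C₁cos(5x) + C₂sin(5x))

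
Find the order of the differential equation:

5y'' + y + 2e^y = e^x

The order is 2 (highest derivative is of order 2).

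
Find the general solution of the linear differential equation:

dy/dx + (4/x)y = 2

Using integrating factor method:

General solution: y = (2/5)x + Cx^(-4)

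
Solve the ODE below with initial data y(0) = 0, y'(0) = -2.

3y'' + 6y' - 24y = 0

General solution: y = C₁e^(2x) + C₂e^(-4x)
Applying ICs: C₁ = -1/3, C₂ = 1/3
Particular solution: y = -(1/3)e^(2x) + (1/3)e^(-4x)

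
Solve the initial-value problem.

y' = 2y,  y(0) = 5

General solution: y = Ce^(2x)
Applying IC y(0) = 5:
Particular solution: y = 5e^(2x)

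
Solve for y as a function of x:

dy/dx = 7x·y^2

Separating variables and integrating:
-1/y = 7x^2/2 + C

General solution: y^-1 = (-7/2)x^2 + C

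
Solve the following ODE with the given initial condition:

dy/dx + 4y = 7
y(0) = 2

General solution: y = 7/4 + Ce^(-4x)
Applying y(0) = 2: C = 2 - 7/4 = 1/4
Particular solution: y = 7/4 + (1/4)e^(-4x)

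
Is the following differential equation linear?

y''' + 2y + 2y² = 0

No. Nonlinear (y² term)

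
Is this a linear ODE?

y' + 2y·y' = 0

No. Nonlinear (product y·y')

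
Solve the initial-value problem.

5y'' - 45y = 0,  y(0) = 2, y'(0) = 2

General solution: y = C₁e^(3x) + C₂e^(-3x)
Applying ICs: C₁ = 4/3, C₂ = 2/3
Particular solution: y = (4/3)e^(3x) + (2/3)e^(-3x)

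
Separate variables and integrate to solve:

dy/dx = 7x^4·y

Separating variables and integrating:
ln|y| = 7x^5/5 + C

General solution: y = Ce^(7x^5/5)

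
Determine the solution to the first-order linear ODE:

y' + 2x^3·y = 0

Using integrating factor method:

General solution: y = Ce^(-x^4/2)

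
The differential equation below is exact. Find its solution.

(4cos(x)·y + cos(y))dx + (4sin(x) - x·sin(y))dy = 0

Verify exactness: ∂M/∂y = ∂N/∂x ✓
Find F(x,y) such that ∂F/∂x = M, ∂F/∂y = N
Solution: 4sin(x)·y + x·cos(y) = C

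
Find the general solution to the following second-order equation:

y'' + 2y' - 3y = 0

Characteristic equation: r² + 2r - 3 = 0
Roots: r = 1, -3 (distinct real)
General solution: y = C₁e^x + C₂e^(-3x)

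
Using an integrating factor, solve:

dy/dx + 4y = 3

Using integrating factor method:

General solution: y = 3/4 + Ce^(-4x)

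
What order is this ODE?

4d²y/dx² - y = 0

The order is 2 (highest derivative is of order 2).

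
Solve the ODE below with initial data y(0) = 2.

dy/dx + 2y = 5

General solution: y = 5/2 + Ce^(-2x)
Applying y(0) = 2: C = 2 - 5/2 = -1/2
Particular solution: y = 5/2 - (1/2)e^(-2x)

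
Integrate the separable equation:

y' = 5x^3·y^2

Separating variables and integrating:
-1/y = 5x^4/4 + C

General solution: y^-1 = (-5/4)x^4 + C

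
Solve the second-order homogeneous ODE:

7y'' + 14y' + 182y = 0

Characteristic equation: 7r² + 14r + 182 = 0
Divide by 7: r² + 2r + 26 = 0
Roots: r = -1 ± 5i (complex conjugates)
General solution: y = e^(-x)(C₁cos(5x) + C₂sin(5x))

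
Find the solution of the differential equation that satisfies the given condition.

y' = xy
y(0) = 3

General solution: y = Ce^(x²/2)
Applying IC y(0) = 3:
Particular solution: y = 3e^(x²/2)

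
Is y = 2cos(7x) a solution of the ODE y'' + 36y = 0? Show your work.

Verification:
y'' = -98cos(7x)
y'' + 36y ≠ 0 (frequency mismatch: got 49 instead of 36)

No, it is not a solution.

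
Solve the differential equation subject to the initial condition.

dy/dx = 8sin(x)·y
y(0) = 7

General solution: y = Ce^(-8cos(x))
Applying IC y(0) = 7:
Particular solution: y = 7e^(8(1-cos(x)))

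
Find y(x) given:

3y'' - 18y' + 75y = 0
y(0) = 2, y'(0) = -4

General solution: y = e^(3x)(C₁cos(4x) + C₂sin(4x))
Complex roots r = 3 ± 4i
Applying ICs: C₁ = 2, C₂ = -5/2
Particular solution: y = e^(3x)(2cos(4x) - (5/2)sin(4x))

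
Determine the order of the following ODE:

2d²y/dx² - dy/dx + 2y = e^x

The order is 2 (highest derivative is of order 2).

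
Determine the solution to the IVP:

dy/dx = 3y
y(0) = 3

General solution: y = Ce^(3x)
Applying IC y(0) = 3:
Particular solution: y = 3e^(3x)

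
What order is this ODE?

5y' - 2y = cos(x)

The order is 1 (highest derivative is of order 1).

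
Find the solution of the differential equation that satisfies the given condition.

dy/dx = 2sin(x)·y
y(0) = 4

General solution: y = Ce^(-2cos(x))
Applying IC y(0) = 4:
Particular solution: y = 4e^(2(1-cos(x)))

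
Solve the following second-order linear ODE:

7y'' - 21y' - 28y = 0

Characteristic equation: 7r² - 21r - 28 = 0
Divide by 7: r² - 3r - 4 = 0
Roots: r = 4, -1 (distinct real)
General solution: y = C₁e^(4x) + C₂e^(-x)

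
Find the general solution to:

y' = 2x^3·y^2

Separating variables and integrating:
-1/y = x^4/2 + C

General solution: y^-1 = (-1/2)x^4 + C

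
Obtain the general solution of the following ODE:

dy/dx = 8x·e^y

Separating variables and integrating:
-e^(-y) = 4x² + C

General solution: y = -ln(C - 4x²)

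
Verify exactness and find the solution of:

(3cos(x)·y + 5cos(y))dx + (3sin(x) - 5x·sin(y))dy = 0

Verify exactness: ∂M/∂y = ∂N/∂x ✓
Find F(x,y) such that ∂F/∂x = M, ∂F/∂y = N
Solution: 3sin(x)·y + 5x·cos(y) = C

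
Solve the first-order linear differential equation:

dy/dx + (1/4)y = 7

Using integrating factor method:

General solution: y = 28 + Ce^(-x/4)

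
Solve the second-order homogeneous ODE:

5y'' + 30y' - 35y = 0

Characteristic equation: 5r² + 30r - 35 = 0
Divide by 5: r² + 6r - 7 = 0
Roots: r = 1, -7 (distinct real)
General solution: y = C₁e^x + C₂e^(-7x)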